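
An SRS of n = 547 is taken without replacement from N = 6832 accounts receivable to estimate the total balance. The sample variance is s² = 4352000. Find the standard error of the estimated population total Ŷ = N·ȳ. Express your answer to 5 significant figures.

584490

Var(Ŷ) = N²·Var(ȳ) = N²·(1 − n/N)·s²/n.
f = 547/6832 = 0.08006440; Var(ȳ) = 0.91993560·4352000/547 = 7319.122.
Var(Ŷ) = 6832² · 7319.122 = 3.4162898 × 10^11.
SE(Ŷ) = √(3.4162898 × 10^11) = 584490.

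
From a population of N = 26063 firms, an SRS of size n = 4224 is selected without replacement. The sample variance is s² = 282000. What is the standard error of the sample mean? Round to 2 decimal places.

7.48

Under SRS without replacement, Var(ȳ) = (1 − f)·s²/n with f = n/N = 4224/26063 = 0.16206883.
Var(ȳ) = (1 − 0.16206883)·282000/4224 = 0.83793117·66.761364 = 55.941427.
SE(ȳ) = √(55.941427) = 7.48.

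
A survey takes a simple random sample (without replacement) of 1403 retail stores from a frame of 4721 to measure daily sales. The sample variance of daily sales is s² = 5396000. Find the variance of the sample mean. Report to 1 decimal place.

Under SRS without replacement, Var(ȳ) = (1 − f)·s²/n with f = n/N = 1403/4721 = 0.29718280.
Var(ȳ) = (1 − 0.29718280)·5396000/1403 = 0.70281720·3846.0442 = 2703.066.

2703.1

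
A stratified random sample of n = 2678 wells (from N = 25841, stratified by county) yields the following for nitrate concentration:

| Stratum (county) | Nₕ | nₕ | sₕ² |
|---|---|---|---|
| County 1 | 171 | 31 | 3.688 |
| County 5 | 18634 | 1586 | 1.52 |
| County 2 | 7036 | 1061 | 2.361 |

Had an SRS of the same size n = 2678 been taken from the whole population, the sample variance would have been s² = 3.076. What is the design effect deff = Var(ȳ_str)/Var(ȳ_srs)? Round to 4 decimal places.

0.5830

Var(ȳ_str) = Σ Wₕ²(1−fₕ)sₕ²/nₕ with Wₕ = Nₕ/25841:
  County 1: (171/25841)²·(1−31/171)·3.688/31 = 4.2651542 × 10^-6
  County 5: (18634/25841)²·(1−1586/18634)·1.52/1586 = 4.5593329 × 10^-4
  County 2: (7036/25841)²·(1−1061/7036)·2.361/1061 = 1.4009599 × 10^-4
  → Var(ȳ_str) = 6.0029443 × 10^-4.
Var(ȳ_srs) = (1 − 2678/25841)·3.076/2678 = 0.0010295827.
deff = (6.0029443 × 10^-4) / 0.0010295827 = 0.5830.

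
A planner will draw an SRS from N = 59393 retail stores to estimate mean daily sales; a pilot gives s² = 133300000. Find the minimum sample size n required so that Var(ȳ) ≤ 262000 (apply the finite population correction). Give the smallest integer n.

Without fpc, n₀ = s²/D = 133300000/262000 = 508.7786.
With fpc, (1 − n/N)·s²/n ≤ D requires n ≥ n₀/(1 + n₀/N) = 508.7786/(1 + 508.7786/59393) = 504.4573.
Rounding up, n = 505.

505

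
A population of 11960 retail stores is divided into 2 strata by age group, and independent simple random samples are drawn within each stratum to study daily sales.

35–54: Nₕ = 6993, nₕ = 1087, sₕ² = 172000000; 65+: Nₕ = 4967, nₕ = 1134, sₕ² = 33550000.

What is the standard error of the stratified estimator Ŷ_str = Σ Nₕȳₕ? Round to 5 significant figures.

Var(Ŷ_str) = Σₕ Nₕ²(1 − fₕ)sₕ²/nₕ.
35–54: 6993²·(1 − 1087/6993)·172000000/1087 = 6.5351547 × 10^12.
65+: 4967²·(1 − 1134/4967)·33550000/1134 = 5.6326459 × 10^11.
Sum = 7.0984193 × 10^12.
SE = √(7.0984193 × 10^12) = 2.6643 × 10^6.

2.6643 × 10^6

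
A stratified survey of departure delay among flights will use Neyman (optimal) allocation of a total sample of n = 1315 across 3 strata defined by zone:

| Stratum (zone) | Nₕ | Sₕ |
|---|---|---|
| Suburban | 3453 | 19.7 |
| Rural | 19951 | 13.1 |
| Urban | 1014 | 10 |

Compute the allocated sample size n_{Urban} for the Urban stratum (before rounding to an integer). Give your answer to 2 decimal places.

39.27

Neyman allocation: nₕ = n·NₕSₕ / Σⱼ NⱼSⱼ.
Σ NⱼSⱼ = 3453·19.7 + 19951·13.1 + 1014·10 = 339522.2.
n_{Urban} = 1315·1014·10 / 339522.2 = 39.27.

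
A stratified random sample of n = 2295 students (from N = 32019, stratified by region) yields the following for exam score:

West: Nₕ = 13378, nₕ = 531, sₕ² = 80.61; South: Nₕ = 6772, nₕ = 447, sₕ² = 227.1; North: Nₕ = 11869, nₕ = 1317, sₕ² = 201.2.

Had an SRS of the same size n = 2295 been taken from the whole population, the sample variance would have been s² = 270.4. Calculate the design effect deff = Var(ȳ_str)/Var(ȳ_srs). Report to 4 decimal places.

0.5974

Var(ȳ_str) = Σ Wₕ²(1−fₕ)sₕ²/nₕ with Wₕ = Nₕ/32019:
  West: (13378/32019)²·(1−531/13378)·80.61/531 = 0.025449062
  South: (6772/32019)²·(1−447/6772)·227.1/447 = 0.021226166
  North: (11869/32019)²·(1−1317/11869)·201.2/1317 = 0.018662748
  → Var(ȳ_str) = 0.065337976.
Var(ȳ_srs) = (1 − 2295/32019)·270.4/2295 = 0.10937636.
deff = 0.065337976 / 0.10937636 = 0.5974.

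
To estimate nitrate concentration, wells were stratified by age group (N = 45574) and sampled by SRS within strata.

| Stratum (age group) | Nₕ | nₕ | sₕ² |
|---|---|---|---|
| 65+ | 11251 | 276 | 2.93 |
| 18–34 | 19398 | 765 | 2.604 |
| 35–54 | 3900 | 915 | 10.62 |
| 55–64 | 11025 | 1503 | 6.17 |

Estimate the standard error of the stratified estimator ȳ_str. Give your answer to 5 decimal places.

0.03868

Var(ȳ_str) = Σₕ Wₕ²(1 − fₕ)sₕ²/nₕ with Wₕ = Nₕ/N, N = 45574.
65+: Wₕ = 0.24687322; term = 0.24687322²·(1 − 0.02453115)·2.93/276 = 6.3113156 × 10^-4.
18–34: Wₕ = 0.42563742; term = 0.42563742²·(1 − 0.03943706)·2.604/765 = 5.92359 × 10^-4.
35–54: Wₕ = 0.08557511; term = 0.08557511²·(1 − 0.23461538)·10.62/915 = 6.5054609 × 10^-5.
55–64: Wₕ = 0.24191425; term = 0.24191425²·(1 − 0.13632653)·6.17/1503 = 2.0749071 × 10^-4.
Sum = 0.0014960359.
SE = √(0.0014960359) = 0.03868.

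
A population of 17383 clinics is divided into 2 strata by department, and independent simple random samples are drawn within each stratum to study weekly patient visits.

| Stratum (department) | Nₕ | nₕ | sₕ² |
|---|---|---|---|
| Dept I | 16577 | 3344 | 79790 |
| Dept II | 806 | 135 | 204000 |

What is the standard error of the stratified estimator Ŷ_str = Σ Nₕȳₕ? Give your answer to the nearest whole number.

77791

Var(Ŷ_str) = Σₕ Nₕ²(1 − fₕ)sₕ²/nₕ.
Dept I: 16577²·(1 − 3344/16577)·79790/3344 = 5.2341534 × 10^9.
Dept II: 806²·(1 − 135/806)·204000/135 = 8.1724818 × 10^8.
Sum = 6.0514016 × 10^9.
SE = √(6.0514016 × 10^9) = 77791.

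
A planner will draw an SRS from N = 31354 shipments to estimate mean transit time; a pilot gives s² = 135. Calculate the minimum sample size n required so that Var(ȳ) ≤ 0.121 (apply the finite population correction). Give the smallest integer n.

Without fpc, n₀ = s²/D = 135/0.121 = 1115.7025.
With fpc, (1 − n/N)·s²/n ≤ D requires n ≥ n₀/(1 + n₀/N) = 1115.7025/(1 + 1115.7025/31354) = 1077.3655.
Rounding up, n = 1078.

1078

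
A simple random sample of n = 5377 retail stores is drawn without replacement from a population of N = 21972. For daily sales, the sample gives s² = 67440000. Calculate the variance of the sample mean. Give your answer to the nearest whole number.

9473

Under SRS without replacement, Var(ȳ) = (1 − f)·s²/n with f = n/N = 5377/21972 = 0.24472055.
Var(ȳ) = (1 − 0.24472055)·67440000/5377 = 0.75527945·12542.31 = 9472.9488.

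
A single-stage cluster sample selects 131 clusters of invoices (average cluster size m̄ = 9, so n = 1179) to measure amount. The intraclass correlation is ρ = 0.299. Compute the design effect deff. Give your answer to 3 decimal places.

deff = 1 + (9 − 1)·0.299 = 1 + 2.392 = 3.392.

3.392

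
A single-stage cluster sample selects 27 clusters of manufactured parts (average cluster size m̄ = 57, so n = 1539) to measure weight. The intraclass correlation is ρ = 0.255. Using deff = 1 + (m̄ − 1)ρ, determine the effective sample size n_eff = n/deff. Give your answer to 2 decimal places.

deff = 1 + (57 − 1)·0.255 = 1 + 14.28 = 15.28.
n_eff = 1539 / 15.28 = 100.72.

100.72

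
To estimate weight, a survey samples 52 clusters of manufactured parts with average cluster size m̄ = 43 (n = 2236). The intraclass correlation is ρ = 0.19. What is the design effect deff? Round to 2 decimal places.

deff = 1 + (43 − 1)·0.19 = 1 + 7.98 = 8.98.

8.98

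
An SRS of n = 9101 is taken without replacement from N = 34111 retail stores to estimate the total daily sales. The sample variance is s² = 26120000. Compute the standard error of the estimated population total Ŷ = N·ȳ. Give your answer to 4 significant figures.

1.565 × 10^6

Var(Ŷ) = N²·Var(ȳ) = N²·(1 − n/N)·s²/n.
f = 9101/34111 = 0.26680543; Var(ȳ) = 0.73319457·26120000/9101 = 2104.2789.
Var(Ŷ) = 34111² · 2104.2789 = 2.4484554 × 10^12.
SE(Ŷ) = √(2.4484554 × 10^12) = 1.565 × 10^6.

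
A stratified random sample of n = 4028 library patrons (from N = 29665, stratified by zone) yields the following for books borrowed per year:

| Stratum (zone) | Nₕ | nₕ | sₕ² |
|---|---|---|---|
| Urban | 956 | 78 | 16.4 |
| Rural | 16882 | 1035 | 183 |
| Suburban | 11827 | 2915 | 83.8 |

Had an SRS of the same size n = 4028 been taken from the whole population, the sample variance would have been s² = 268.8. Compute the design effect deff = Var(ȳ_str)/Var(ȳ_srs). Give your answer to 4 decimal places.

Var(ȳ_str) = Σ Wₕ²(1−fₕ)sₕ²/nₕ with Wₕ = Nₕ/29665:
  Urban: (956/29665)²·(1−78/956)·16.4/78 = 2.0054551 × 10^-4
  Rural: (16882/29665)²·(1−1035/16882)·183/1035 = 0.053751797
  Suburban: (11827/29665)²·(1−2915/11827)·83.8/2915 = 0.0034432339
  → Var(ȳ_str) = 0.057395576.
Var(ȳ_srs) = (1 − 4028/29665)·268.8/4028 = 0.057671687.
deff = 0.057395576 / 0.057671687 = 0.9952.

0.9952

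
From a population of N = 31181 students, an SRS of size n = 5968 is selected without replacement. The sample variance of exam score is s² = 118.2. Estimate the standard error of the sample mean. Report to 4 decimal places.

0.1265

Under SRS without replacement, Var(ȳ) = (1 − f)·s²/n with f = n/N = 5968/31181 = 0.19139861.
Var(ȳ) = (1 − 0.19139861)·118.2/5968 = 0.80860139·0.01980563 = 0.01601486.
SE(ȳ) = √(0.01601486) = 0.1265.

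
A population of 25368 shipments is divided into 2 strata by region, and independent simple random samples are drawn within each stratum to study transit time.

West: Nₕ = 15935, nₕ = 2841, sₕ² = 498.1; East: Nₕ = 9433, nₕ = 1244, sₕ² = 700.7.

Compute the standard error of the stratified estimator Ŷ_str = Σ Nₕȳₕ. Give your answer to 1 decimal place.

Var(Ŷ_str) = Σₕ Nₕ²(1 − fₕ)sₕ²/nₕ.
West: 15935²·(1 − 2841/15935)·498.1/2841 = 3.6582191 × 10^7.
East: 9433²·(1 − 1244/9433)·700.7/1244 = 4.3510337 × 10^7.
Sum = 8.0092528 × 10^7.
SE = √(8.0092528 × 10^7) = 8949.4.

8949.4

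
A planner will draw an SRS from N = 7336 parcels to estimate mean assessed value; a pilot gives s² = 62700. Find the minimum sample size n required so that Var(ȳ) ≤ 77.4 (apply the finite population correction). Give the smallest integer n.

730

Without fpc, n₀ = s²/D = 62700/77.4 = 810.0775.
With fpc, (1 − n/N)·s²/n ≤ D requires n ≥ n₀/(1 + n₀/N) = 810.0775/(1 + 810.0775/7336) = 729.5203.
Rounding up, n = 730.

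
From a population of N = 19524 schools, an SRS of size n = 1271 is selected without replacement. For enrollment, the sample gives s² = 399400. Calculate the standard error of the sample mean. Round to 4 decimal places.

Under SRS without replacement, Var(ȳ) = (1 − f)·s²/n with f = n/N = 1271/19524 = 0.06509936.
Var(ȳ) = (1 − 0.06509936)·399400/1271 = 0.93490064·314.24076 = 293.78388.
SE(ȳ) = √(293.78388) = 17.1401.

17.1401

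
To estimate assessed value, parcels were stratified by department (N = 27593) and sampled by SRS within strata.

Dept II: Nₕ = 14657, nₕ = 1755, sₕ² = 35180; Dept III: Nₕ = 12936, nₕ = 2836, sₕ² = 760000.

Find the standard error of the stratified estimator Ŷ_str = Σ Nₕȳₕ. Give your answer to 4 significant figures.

197000

Var(Ŷ_str) = Σₕ Nₕ²(1 − fₕ)sₕ²/nₕ.
Dept II: 14657²·(1 − 1755/14657)·35180/1755 = 3.7907124 × 10^9.
Dept III: 12936²·(1 − 2836/12936)·760000/2836 = 3.5012953 × 10^10.
Sum = 3.8803665 × 10^10.
SE = √(3.8803665 × 10^10) = 197000.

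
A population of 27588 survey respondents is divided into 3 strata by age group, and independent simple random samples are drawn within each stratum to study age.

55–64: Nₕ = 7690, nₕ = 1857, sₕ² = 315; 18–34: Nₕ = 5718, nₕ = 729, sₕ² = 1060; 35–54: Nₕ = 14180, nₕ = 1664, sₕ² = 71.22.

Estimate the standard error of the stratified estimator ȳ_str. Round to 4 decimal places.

Var(ȳ_str) = Σₕ Wₕ²(1 − fₕ)sₕ²/nₕ with Wₕ = Nₕ/N, N = 27588.
55–64: Wₕ = 0.27874438; term = 0.27874438²·(1 − 0.24148244)·315/1857 = 0.0099971574.
18–34: Wₕ = 0.20726403; term = 0.20726403²·(1 − 0.12749213)·1060/729 = 0.054499881.
35–54: Wₕ = 0.51399159; term = 0.51399159²·(1 − 0.11734838)·71.22/1664 = 0.0099804471.
Sum = 0.074477486.
SE = √(0.074477486) = 0.2729.

0.2729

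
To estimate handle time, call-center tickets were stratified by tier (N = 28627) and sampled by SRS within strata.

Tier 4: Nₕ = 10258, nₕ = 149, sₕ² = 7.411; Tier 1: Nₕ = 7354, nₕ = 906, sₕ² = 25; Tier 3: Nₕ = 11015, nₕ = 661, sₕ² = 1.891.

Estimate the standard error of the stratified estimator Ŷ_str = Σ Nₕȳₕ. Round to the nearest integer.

Var(Ŷ_str) = Σₕ Nₕ²(1 − fₕ)sₕ²/nₕ.
Tier 4: 10258²·(1 − 149/10258)·7.411/149 = 5.1577636 × 10^6.
Tier 1: 7354²·(1 − 906/7354)·25/906 = 1.30846 × 10^6.
Tier 3: 11015²·(1 − 661/11015)·1.891/661 = 326274.2.
Sum = 6.7924978 × 10^6.
SE = √(6.7924978 × 10^6) = 2606.

2606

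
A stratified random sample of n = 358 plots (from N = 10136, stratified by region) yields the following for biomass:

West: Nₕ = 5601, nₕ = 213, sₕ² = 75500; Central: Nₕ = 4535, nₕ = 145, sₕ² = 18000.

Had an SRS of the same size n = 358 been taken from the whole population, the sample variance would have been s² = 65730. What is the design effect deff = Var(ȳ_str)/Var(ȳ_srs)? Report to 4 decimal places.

0.7237

Var(ȳ_str) = Σ Wₕ²(1−fₕ)sₕ²/nₕ with Wₕ = Nₕ/10136:
  West: (5601/10136)²·(1−213/5601)·75500/213 = 104.11836
  Central: (4535/10136)²·(1−145/4535)·18000/145 = 24.055429
  → Var(ȳ_str) = 128.17379.
Var(ȳ_srs) = (1 − 358/10136)·65730/358 = 177.11855.
deff = 128.17379 / 177.11855 = 0.7237.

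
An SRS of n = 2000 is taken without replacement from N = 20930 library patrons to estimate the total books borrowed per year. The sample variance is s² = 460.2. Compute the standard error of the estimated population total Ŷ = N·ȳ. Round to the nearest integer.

Var(Ŷ) = N²·Var(ȳ) = N²·(1 − n/N)·s²/n.
f = 2000/20930 = 0.09555662; Var(ȳ) = 0.90444338·460.2/2000 = 0.20811242.
Var(Ŷ) = 20930² · 0.20811242 = 9.1166746 × 10^7.
SE(Ŷ) = √(9.1166746 × 10^7) = 9548.

9548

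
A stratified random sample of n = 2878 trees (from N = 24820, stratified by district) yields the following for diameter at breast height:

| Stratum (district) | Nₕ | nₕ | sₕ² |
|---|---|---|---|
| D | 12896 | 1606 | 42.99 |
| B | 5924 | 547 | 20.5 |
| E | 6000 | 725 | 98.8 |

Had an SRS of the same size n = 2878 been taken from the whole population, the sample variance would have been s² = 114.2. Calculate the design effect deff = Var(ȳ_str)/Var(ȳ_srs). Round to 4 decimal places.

0.4352

Var(ȳ_str) = Σ Wₕ²(1−fₕ)sₕ²/nₕ with Wₕ = Nₕ/24820:
  D: (12896/24820)²·(1−1606/12896)·42.99/1606 = 0.0063265554
  B: (5924/24820)²·(1−547/5924)·20.5/547 = 0.0019378407
  E: (6000/24820)²·(1−725/6000)·98.8/725 = 0.0070014678
  → Var(ȳ_str) = 0.015265864.
Var(ȳ_srs) = (1 − 2878/24820)·114.2/2878 = 0.035079205.
deff = 0.015265864 / 0.035079205 = 0.4352.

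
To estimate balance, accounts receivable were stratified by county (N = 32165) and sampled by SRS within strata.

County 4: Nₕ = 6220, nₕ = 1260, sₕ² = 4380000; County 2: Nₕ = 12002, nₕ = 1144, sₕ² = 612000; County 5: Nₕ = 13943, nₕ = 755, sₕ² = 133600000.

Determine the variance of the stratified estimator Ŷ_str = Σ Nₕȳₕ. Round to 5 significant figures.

3.2715 × 10^13

Var(Ŷ_str) = Σₕ Nₕ²(1 − fₕ)sₕ²/nₕ.
County 4: 6220²·(1 − 1260/6220)·4380000/1260 = 1.0724465 × 10^11.
County 2: 12002²·(1 − 1144/12002)·612000/1144 = 6.9715421 × 10^10.
County 5: 13943²·(1 − 755/13943)·133600000/755 = 3.2538286 × 10^13.
Sum = 3.2715246 × 10^13.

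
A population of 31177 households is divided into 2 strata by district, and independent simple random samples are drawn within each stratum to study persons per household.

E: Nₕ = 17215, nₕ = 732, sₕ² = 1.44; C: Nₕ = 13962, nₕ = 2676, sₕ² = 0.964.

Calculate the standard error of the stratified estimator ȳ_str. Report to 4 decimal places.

0.0252

Var(ȳ_str) = Σₕ Wₕ²(1 − fₕ)sₕ²/nₕ with Wₕ = Nₕ/N, N = 31177.
E: Wₕ = 0.55216987; term = 0.55216987²·(1 − 0.04252106)·1.44/732 = 5.7428312 × 10^-4.
C: Wₕ = 0.44783013; term = 0.44783013²·(1 − 0.19166309)·0.964/2676 = 5.8399612 × 10^-5.
Sum = 6.3268273 × 10^-4.
SE = √(6.3268273 × 10^-4) = 0.0252.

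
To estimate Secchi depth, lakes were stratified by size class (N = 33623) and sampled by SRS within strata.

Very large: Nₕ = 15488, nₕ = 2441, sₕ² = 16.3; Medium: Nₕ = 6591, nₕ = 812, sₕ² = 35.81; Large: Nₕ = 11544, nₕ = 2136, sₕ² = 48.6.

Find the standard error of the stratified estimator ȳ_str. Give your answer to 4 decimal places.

Var(ȳ_str) = Σₕ Wₕ²(1 − fₕ)sₕ²/nₕ with Wₕ = Nₕ/N, N = 33623.
Very large: Wₕ = 0.46063706; term = 0.46063706²·(1 − 0.15760589)·16.3/2441 = 0.0011935838.
Medium: Wₕ = 0.19602653; term = 0.19602653²·(1 − 0.12319830)·35.81/812 = 0.0014858651.
Large: Wₕ = 0.34333641; term = 0.34333641²·(1 − 0.18503119)·48.6/2136 = 0.0021858267.
Sum = 0.0048652756.
SE = √(0.0048652756) = 0.0698.

0.0698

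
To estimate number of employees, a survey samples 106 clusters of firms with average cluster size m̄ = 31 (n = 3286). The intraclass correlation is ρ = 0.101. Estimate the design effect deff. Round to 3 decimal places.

4.030

deff = 1 + (31 − 1)·0.101 = 1 + 3.03 = 4.03.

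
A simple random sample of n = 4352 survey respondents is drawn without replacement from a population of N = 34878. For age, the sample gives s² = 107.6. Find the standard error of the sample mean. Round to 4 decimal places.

0.1471

Under SRS without replacement, Var(ȳ) = (1 − f)·s²/n with f = n/N = 4352/34878 = 0.12477780.
Var(ȳ) = (1 − 0.12477780)·107.6/4352 = 0.87522220·0.024724265 = 0.021639225.
SE(ȳ) = √(0.021639225) = 0.1471.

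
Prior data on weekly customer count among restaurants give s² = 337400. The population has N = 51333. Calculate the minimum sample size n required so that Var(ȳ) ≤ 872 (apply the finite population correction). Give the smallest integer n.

Without fpc, n₀ = s²/D = 337400/872 = 386.9266.
With fpc, (1 − n/N)·s²/n ≤ D requires n ≥ n₀/(1 + n₀/N) = 386.9266/(1 + 386.9266/51333) = 384.0319.
Rounding up, n = 385.

385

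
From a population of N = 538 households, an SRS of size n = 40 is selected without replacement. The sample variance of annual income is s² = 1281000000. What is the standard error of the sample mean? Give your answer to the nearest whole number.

5445

Under SRS without replacement, Var(ȳ) = (1 − f)·s²/n with f = n/N = 40/538 = 0.07434944.
Var(ȳ) = (1 − 0.07434944)·1281000000/40 = 0.92565056·3.2025 × 10^7 = 2.9643959 × 10^7.
SE(ȳ) = √(2.9643959 × 10^7) = 5445.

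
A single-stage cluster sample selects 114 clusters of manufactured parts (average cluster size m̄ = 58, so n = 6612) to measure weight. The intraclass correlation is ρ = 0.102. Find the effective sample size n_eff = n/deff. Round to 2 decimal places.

deff = 1 + (58 − 1)·0.102 = 1 + 5.814 = 6.814.
n_eff = 6612 / 6.814 = 970.36.

970.36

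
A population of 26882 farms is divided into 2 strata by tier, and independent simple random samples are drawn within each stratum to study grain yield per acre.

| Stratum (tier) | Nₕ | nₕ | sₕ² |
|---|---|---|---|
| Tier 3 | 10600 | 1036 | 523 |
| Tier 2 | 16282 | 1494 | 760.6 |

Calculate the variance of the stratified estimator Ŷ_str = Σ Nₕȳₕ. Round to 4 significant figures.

Var(Ŷ_str) = Σₕ Nₕ²(1 − fₕ)sₕ²/nₕ.
Tier 3: 10600²·(1 − 1036/10600)·523/1036 = 5.1178478 × 10^7.
Tier 2: 16282²·(1 − 1494/16282)·760.6/1494 = 1.2258093 × 10^8.
Sum = 1.7375941 × 10^8.

1.738 × 10^8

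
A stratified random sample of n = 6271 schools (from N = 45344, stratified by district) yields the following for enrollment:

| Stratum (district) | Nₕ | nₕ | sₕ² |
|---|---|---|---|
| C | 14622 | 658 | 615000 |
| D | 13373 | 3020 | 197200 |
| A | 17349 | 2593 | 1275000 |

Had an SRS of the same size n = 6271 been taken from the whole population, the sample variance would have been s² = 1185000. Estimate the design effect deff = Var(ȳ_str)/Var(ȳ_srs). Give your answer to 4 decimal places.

0.9730

Var(ȳ_str) = Σ Wₕ²(1−fₕ)sₕ²/nₕ with Wₕ = Nₕ/45344:
  C: (14622/45344)²·(1−658/14622)·615000/658 = 92.816713
  D: (13373/45344)²·(1−3020/13373)·197200/3020 = 4.3969889
  A: (17349/45344)²·(1−2593/17349)·1275000/2593 = 61.222506
  → Var(ȳ_str) = 158.43621.
Var(ȳ_srs) = (1 − 6271/45344)·1185000/6271 = 162.83152.
deff = 158.43621 / 162.83152 = 0.9730.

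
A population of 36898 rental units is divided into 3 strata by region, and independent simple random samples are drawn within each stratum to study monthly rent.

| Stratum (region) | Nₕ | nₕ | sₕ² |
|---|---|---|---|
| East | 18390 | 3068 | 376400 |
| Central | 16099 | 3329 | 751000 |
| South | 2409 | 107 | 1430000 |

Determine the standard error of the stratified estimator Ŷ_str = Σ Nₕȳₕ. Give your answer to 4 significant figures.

Var(Ŷ_str) = Σₕ Nₕ²(1 − fₕ)sₕ²/nₕ.
East: 18390²·(1 − 3068/18390)·376400/3068 = 3.4569369 × 10^10.
Central: 16099²·(1 − 3329/16099)·751000/3329 = 4.6378419 × 10^10.
South: 2409²·(1 − 107/2409)·1430000/107 = 7.4112998 × 10^10.
Sum = 1.5506079 × 10^11.
SE = √(1.5506079 × 10^11) = 393800.

393800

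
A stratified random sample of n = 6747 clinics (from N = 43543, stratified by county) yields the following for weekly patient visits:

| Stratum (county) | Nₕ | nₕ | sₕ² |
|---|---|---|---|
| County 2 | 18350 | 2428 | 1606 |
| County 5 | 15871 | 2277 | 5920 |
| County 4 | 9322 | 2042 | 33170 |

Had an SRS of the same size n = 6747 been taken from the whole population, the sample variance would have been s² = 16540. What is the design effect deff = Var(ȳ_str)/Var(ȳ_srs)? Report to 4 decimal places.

0.4727

Var(ȳ_str) = Σ Wₕ²(1−fₕ)sₕ²/nₕ with Wₕ = Nₕ/43543:
  County 2: (18350/43543)²·(1−2428/18350)·1606/2428 = 0.10192808
  County 5: (15871/43543)²·(1−2277/15871)·5920/2277 = 0.29585134
  County 4: (9322/43543)²·(1−2042/9322)·33170/2042 = 0.58142475
  → Var(ȳ_str) = 0.97920417.
Var(ȳ_srs) = (1 − 6747/43543)·16540/6747 = 2.0716055.
deff = 0.97920417 / 2.0716055 = 0.4727.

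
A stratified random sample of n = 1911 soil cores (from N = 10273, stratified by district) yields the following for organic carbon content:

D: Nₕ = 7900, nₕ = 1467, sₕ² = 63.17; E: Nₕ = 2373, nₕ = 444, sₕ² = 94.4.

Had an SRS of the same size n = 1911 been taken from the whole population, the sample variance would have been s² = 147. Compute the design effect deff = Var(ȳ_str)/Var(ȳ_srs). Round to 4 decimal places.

Var(ȳ_str) = Σ Wₕ²(1−fₕ)sₕ²/nₕ with Wₕ = Nₕ/10273:
  D: (7900/10273)²·(1−1467/7900)·63.17/1467 = 0.020736088
  E: (2373/10273)²·(1−444/2373)·94.4/444 = 0.009221985
  → Var(ȳ_str) = 0.029958073.
Var(ȳ_srs) = (1 − 1911/10273)·147/1911 = 0.062613722.
deff = 0.029958073 / 0.062613722 = 0.4785.

0.4785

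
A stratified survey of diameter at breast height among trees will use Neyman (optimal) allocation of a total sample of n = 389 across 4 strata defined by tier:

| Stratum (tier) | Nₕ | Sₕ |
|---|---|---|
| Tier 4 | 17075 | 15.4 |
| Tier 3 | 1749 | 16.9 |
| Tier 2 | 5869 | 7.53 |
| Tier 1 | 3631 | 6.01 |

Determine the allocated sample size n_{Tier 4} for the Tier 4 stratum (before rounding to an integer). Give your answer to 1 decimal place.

Neyman allocation: nₕ = n·NₕSₕ / Σⱼ NⱼSⱼ.
Σ NⱼSⱼ = 17075·15.4 + 1749·16.9 + 5869·7.53 + 3631·6.01 = 358528.98.
n_{Tier 4} = 389·17075·15.4 / 358528.98 = 285.3.

285.3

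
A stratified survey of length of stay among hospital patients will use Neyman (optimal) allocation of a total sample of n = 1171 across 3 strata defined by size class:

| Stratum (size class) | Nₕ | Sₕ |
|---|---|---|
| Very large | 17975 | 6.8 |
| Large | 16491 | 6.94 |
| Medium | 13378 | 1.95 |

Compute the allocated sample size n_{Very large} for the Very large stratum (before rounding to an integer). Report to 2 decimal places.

544.71

Neyman allocation: nₕ = n·NₕSₕ / Σⱼ NⱼSⱼ.
Σ NⱼSⱼ = 17975·6.8 + 16491·6.94 + 13378·1.95 = 262764.64.
n_{Very large} = 1171·17975·6.8 / 262764.64 = 544.71.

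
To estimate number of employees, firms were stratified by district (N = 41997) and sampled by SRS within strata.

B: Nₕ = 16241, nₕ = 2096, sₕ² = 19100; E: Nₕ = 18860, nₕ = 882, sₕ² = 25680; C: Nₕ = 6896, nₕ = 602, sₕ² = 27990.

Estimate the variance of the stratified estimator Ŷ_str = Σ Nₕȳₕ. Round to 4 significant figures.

1.398 × 10^10

Var(Ŷ_str) = Σₕ Nₕ²(1 − fₕ)sₕ²/nₕ.
B: 16241²·(1 − 2096/16241)·19100/2096 = 2.0934269 × 10^9.
E: 18860²·(1 − 882/18860)·25680/882 = 9.8720989 × 10^9.
C: 6896²·(1 − 602/6896)·27990/602 = 2.0180429 × 10^9.
Sum = 1.3983569 × 10^10.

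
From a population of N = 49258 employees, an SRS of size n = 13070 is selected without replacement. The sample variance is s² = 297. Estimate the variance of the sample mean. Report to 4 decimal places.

Under SRS without replacement, Var(ȳ) = (1 − f)·s²/n with f = n/N = 13070/49258 = 0.26533761.
Var(ȳ) = (1 − 0.26533761)·297/13070 = 0.73466239·0.022723795 = 0.016694318.

0.0167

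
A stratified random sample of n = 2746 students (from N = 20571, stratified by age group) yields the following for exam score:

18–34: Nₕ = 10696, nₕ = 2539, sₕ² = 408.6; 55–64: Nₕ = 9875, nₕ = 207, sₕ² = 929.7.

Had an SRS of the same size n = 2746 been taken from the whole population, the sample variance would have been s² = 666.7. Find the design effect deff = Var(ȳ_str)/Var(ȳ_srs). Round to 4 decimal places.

Var(ȳ_str) = Σ Wₕ²(1−fₕ)sₕ²/nₕ with Wₕ = Nₕ/20571:
  18–34: (10696/20571)²·(1−2539/10696)·408.6/2539 = 0.033180025
  55–64: (9875/20571)²·(1−207/9875)·929.7/207 = 1.0132939
  → Var(ȳ_str) = 1.0464739.
Var(ȳ_srs) = (1 − 2746/20571)·666.7/2746 = 0.21037981.
deff = 1.0464739 / 0.21037981 = 4.9742.

4.9742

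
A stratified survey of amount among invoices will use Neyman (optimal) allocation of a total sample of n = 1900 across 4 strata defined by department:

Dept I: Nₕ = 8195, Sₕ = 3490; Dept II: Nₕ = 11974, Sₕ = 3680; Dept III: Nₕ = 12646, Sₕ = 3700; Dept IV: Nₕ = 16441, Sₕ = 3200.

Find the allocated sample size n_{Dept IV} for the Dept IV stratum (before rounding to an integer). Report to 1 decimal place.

Neyman allocation: nₕ = n·NₕSₕ / Σⱼ NⱼSⱼ.
Σ NⱼSⱼ = 8195·3490 + 11974·3680 + 12646·3700 + 16441·3200 = 1.7206627 × 10^8.
n_{Dept IV} = 1900·16441·3200 / (1.7206627 × 10^8) = 580.9.

580.9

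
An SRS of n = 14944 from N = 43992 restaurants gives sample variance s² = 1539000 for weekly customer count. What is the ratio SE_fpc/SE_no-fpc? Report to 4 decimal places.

f = n/N = 14944/43992 = 0.33969813.
SE_no-fpc = √(s²/n) = 10.148127; SE_fpc = √((1−f)s²/n) = 8.2462623.
Ratio = √(1−f) = 0.81258961.

0.8126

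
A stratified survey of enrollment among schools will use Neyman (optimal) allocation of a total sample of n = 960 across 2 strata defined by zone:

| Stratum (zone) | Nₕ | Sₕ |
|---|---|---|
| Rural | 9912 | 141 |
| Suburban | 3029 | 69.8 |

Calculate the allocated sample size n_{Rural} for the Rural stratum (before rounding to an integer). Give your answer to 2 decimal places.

Neyman allocation: nₕ = n·NₕSₕ / Σⱼ NⱼSⱼ.
Σ NⱼSⱼ = 9912·141 + 3029·69.8 = 1.6090162 × 10^6.
n_{Rural} = 960·9912·141 / (1.6090162 × 10^6) = 833.86.

833.86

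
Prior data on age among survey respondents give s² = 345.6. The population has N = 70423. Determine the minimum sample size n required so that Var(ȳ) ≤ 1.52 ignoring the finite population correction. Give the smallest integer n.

Without fpc, n₀ = s²/D = 345.6/1.52 = 227.3684.
Rounding up, n = 228.

228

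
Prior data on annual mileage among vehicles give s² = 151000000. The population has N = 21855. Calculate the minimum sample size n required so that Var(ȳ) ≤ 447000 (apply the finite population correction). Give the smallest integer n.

Without fpc, n₀ = s²/D = 151000000/447000 = 337.8076.
With fpc, (1 − n/N)·s²/n ≤ D requires n ≥ n₀/(1 + n₀/N) = 337.8076/(1 + 337.8076/21855) = 332.6657.
Rounding up, n = 333.

333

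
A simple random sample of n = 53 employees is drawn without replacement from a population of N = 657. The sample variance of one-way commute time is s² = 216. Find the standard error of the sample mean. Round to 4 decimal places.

Under SRS without replacement, Var(ȳ) = (1 − f)·s²/n with f = n/N = 53/657 = 0.08066971.
Var(ȳ) = (1 − 0.08066971)·216/53 = 0.91933029·4.0754717 = 3.7467046.
SE(ȳ) = √(3.7467046) = 1.9356.

1.9356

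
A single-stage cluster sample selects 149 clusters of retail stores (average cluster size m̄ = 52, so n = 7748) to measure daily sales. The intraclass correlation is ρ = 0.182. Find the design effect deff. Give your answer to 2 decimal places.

10.28

deff = 1 + (52 − 1)·0.182 = 1 + 9.282 = 10.282.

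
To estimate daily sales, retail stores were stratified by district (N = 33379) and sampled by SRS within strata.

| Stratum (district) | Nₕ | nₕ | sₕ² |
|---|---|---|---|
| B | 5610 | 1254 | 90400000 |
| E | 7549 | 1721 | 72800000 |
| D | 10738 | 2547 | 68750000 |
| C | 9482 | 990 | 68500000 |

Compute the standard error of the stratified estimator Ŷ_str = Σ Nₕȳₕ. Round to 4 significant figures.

3.401 × 10^6

Var(Ŷ_str) = Σₕ Nₕ²(1 − fₕ)sₕ²/nₕ.
B: 5610²·(1 − 1254/5610)·90400000/1254 = 1.7616581 × 10^12.
E: 7549²·(1 − 1721/7549)·72800000/1721 = 1.8610562 × 10^12.
D: 10738²·(1 − 2547/10738)·68750000/2547 = 2.3741277 × 10^12.
C: 9482²·(1 − 990/9482)·68500000/990 = 5.5714125 × 10^12.
Sum = 1.1568255 × 10^13.
SE = √(1.1568255 × 10^13) = 3.401 × 10^6.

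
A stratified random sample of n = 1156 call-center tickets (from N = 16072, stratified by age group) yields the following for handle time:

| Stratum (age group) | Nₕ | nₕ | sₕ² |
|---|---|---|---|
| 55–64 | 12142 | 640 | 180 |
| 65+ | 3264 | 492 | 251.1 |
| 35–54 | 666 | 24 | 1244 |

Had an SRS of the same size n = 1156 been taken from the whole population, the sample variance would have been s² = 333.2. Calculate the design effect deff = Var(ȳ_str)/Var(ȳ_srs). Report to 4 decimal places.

0.9560

Var(ȳ_str) = Σ Wₕ²(1−fₕ)sₕ²/nₕ with Wₕ = Nₕ/16072:
  55–64: (12142/16072)²·(1−640/12142)·180/640 = 0.15206045
  65+: (3264/16072)²·(1−492/3264)·251.1/492 = 0.017876609
  35–54: (666/16072)²·(1−24/666)·1244/24 = 0.085798273
  → Var(ȳ_str) = 0.25573533.
Var(ȳ_srs) = (1 − 1156/16072)·333.2/1156 = 0.26750359.
deff = 0.25573533 / 0.26750359 = 0.9560.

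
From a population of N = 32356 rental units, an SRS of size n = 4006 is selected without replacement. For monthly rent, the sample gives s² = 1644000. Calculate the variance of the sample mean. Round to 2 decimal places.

359.57

Under SRS without replacement, Var(ȳ) = (1 − f)·s²/n with f = n/N = 4006/32356 = 0.12381011.
Var(ȳ) = (1 − 0.12381011)·1644000/4006 = 0.87618989·410.38442 = 359.57468.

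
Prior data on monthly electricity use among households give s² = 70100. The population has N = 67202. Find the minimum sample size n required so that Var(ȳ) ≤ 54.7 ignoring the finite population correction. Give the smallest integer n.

1282

Without fpc, n₀ = s²/D = 70100/54.7 = 1281.5356.
Rounding up, n = 1282.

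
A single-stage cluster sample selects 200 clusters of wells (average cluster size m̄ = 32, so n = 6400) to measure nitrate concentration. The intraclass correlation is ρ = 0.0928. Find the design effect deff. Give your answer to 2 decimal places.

deff = 1 + (32 − 1)·0.0928 = 1 + 2.8768 = 3.8768.

3.88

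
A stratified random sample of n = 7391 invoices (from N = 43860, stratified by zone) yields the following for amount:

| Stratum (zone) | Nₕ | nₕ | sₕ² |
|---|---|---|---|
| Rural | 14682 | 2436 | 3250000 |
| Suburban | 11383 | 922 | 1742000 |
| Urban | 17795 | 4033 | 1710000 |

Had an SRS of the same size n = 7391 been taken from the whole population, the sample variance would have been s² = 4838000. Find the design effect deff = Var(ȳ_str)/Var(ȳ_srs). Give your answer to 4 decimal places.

0.5432

Var(ȳ_str) = Σ Wₕ²(1−fₕ)sₕ²/nₕ with Wₕ = Nₕ/43860:
  Rural: (14682/43860)²·(1−2436/14682)·3250000/2436 = 124.69479
  Suburban: (11383/43860)²·(1−922/11383)·1742000/922 = 116.95261
  Urban: (17795/43860)²·(1−4033/17795)·1710000/4033 = 53.977179
  → Var(ȳ_str) = 295.62458.
Var(ȳ_srs) = (1 − 7391/43860)·4838000/7391 = 544.27438.
deff = 295.62458 / 544.27438 = 0.5432.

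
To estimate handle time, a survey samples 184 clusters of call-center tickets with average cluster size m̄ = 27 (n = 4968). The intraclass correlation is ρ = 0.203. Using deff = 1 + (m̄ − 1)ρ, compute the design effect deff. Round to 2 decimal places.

deff = 1 + (27 − 1)·0.203 = 1 + 5.278 = 6.278.

6.28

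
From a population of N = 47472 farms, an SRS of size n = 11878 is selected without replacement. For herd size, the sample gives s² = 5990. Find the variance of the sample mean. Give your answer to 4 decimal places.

0.3781

Under SRS without replacement, Var(ȳ) = (1 − f)·s²/n with f = n/N = 11878/47472 = 0.25021065.
Var(ȳ) = (1 − 0.25021065)·5990/11878 = 0.74978935·0.50429365 = 0.37811401.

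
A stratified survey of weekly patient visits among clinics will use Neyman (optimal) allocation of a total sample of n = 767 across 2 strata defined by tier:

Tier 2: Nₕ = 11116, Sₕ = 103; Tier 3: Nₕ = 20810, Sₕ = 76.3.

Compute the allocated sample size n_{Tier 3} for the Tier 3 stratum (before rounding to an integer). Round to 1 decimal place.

445.6

Neyman allocation: nₕ = n·NₕSₕ / Σⱼ NⱼSⱼ.
Σ NⱼSⱼ = 11116·103 + 20810·76.3 = 2.732751 × 10^6.
n_{Tier 3} = 767·20810·76.3 / (2.732751 × 10^6) = 445.6.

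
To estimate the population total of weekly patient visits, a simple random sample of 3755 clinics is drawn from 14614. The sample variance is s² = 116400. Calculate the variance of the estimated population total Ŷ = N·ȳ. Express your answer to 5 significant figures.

4.9193 × 10^9

Var(Ŷ) = N²·Var(ȳ) = N²·(1 − n/N)·s²/n.
f = 3755/14614 = 0.25694539; Var(ȳ) = 0.74305461·116400/3755 = 23.033703.
Var(Ŷ) = 14614² · 23.033703 = 4.9192848 × 10^9.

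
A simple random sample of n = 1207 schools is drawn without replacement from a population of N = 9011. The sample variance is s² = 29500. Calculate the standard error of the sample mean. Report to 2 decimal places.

4.60

Under SRS without replacement, Var(ȳ) = (1 − f)·s²/n with f = n/N = 1207/9011 = 0.13394740.
Var(ȳ) = (1 − 0.13394740)·29500/1207 = 0.86605260·24.440762 = 21.166986.
SE(ȳ) = √(21.166986) = 4.60.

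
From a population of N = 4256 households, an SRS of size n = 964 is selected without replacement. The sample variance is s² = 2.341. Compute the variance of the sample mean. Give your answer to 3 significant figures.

0.00188

Under SRS without replacement, Var(ȳ) = (1 − f)·s²/n with f = n/N = 964/4256 = 0.22650376.
Var(ȳ) = (1 − 0.22650376)·2.341/964 = 0.77349624·0.0024284232 = 0.0018783762.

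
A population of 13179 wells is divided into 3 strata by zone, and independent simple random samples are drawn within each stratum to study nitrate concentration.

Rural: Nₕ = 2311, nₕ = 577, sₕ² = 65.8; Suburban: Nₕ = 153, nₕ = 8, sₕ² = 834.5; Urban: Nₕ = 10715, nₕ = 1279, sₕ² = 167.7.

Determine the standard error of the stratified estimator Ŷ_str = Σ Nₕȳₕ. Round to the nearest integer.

Var(Ŷ_str) = Σₕ Nₕ²(1 − fₕ)sₕ²/nₕ.
Rural: 2311²·(1 − 577/2311)·65.8/577 = 456982.03.
Suburban: 153²·(1 − 8/153)·834.5/8 = 2.3141728 × 10^6.
Urban: 10715²·(1 − 1279/10715)·167.7/1279 = 1.325692 × 10^7.
Sum = 1.6028075 × 10^7.
SE = √(1.6028075 × 10^7) = 4004.

4004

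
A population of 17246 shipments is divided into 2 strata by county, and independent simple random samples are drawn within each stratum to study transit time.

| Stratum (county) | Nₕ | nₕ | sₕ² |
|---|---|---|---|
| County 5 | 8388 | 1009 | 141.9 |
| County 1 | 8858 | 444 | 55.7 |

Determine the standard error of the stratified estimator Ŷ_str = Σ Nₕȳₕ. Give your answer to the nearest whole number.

Var(Ŷ_str) = Σₕ Nₕ²(1 − fₕ)sₕ²/nₕ.
County 5: 8388²·(1 − 1009/8388)·141.9/1009 = 8.7045668 × 10^6.
County 1: 8858²·(1 − 444/8858)·55.7/444 = 9.3499741 × 10^6.
Sum = 1.8054541 × 10^7.
SE = √(1.8054541 × 10^7) = 4249.

4249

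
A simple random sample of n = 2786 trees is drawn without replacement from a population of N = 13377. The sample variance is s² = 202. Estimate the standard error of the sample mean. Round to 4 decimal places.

Under SRS without replacement, Var(ȳ) = (1 − f)·s²/n with f = n/N = 2786/13377 = 0.20826792.
Var(ȳ) = (1 − 0.20826792)·202/2786 = 0.79173208·0.072505384 = 0.057404838.
SE(ȳ) = √(0.057404838) = 0.2396.

0.2396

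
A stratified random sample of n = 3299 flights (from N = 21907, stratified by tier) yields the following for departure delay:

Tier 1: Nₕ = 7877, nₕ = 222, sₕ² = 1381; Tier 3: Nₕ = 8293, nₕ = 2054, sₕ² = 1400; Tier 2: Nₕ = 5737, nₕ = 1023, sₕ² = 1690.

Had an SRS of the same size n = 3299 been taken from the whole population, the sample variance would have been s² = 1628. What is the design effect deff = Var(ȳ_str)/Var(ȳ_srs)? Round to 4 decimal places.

Var(ȳ_str) = Σ Wₕ²(1−fₕ)sₕ²/nₕ with Wₕ = Nₕ/21907:
  Tier 1: (7877/21907)²·(1−222/7877)·1381/222 = 0.78159348
  Tier 3: (8293/21907)²·(1−2054/8293)·1400/2054 = 0.073483263
  Tier 2: (5737/21907)²·(1−1023/5737)·1690/1023 = 0.093093569
  → Var(ȳ_str) = 0.94817031.
Var(ȳ_srs) = (1 − 3299/21907)·1628/3299 = 0.41916873.
deff = 0.94817031 / 0.41916873 = 2.2620.

2.2620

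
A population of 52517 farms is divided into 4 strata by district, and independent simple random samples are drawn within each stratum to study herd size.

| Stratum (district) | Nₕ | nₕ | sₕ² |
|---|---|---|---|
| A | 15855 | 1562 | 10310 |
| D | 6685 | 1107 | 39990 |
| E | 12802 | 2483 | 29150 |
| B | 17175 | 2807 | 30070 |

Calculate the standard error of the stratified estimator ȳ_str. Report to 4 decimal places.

Var(ȳ_str) = Σₕ Wₕ²(1 − fₕ)sₕ²/nₕ with Wₕ = Nₕ/N, N = 52517.
A: Wₕ = 0.30190224; term = 0.30190224²·(1 − 0.09851782)·10310/1562 = 0.54233478.
D: Wₕ = 0.12729211; term = 0.12729211²·(1 − 0.16559461)·39990/1107 = 0.48840926.
E: Wₕ = 0.24376868; term = 0.24376868²·(1 − 0.19395407)·29150/2483 = 0.56231214.
B: Wₕ = 0.32703696; term = 0.32703696²·(1 − 0.16343523)·30070/2807 = 0.95848266.
Sum = 2.5515388.
SE = √(2.5515388) = 1.5974.

1.5974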